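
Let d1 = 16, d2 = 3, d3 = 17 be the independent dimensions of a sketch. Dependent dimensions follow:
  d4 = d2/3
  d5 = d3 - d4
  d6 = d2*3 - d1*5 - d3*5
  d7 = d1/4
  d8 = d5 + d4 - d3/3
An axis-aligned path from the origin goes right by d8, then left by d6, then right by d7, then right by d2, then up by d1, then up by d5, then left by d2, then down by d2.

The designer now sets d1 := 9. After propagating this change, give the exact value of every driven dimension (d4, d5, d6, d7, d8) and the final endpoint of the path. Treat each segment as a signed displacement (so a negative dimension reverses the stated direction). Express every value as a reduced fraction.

d4 = 1
d5 = 16
d6 = -121
d7 = 9/4
d8 = 34/3
endpoint = (1615/12, 22)

Apply edit: d1 := 9
  d4 = d2/3 = 1
  d5 = d3 - d4 = 16
  d6 = d2*3 - d1*5 - d3*5 = -121
  d7 = d1/4 = 9/4
  d8 = d5 + d4 - d3/3 = 34/3
Walk from origin (0, 0):
  seg 1: right by d8 = 34/3 → (34/3, 0)
  seg 2: left by d6 = -121 → (397/3, 0)
  seg 3: right by d7 = 9/4 → (1615/12, 0)
  seg 4: right by d2 = 3 → (1651/12, 0)
  seg 5: up by d1 = 9 → (1651/12, 9)
  seg 6: up by d5 = 16 → (1651/12, 25)
  seg 7: left by d2 = 3 → (1615/12, 25)
  seg 8: down by d2 = 3 → (1615/12, 22)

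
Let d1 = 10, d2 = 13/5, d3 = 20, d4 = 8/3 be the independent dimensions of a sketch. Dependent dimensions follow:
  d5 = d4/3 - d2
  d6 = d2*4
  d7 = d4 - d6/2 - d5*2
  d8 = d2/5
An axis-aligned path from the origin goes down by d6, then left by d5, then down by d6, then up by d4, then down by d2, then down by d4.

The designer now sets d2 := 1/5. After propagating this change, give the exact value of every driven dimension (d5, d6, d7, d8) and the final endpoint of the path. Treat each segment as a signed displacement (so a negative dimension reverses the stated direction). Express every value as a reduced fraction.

d5 = 31/45
d6 = 4/5
d7 = 8/9
d8 = 1/25
endpoint = (-31/45, -9/5)

Apply edit: d2 := 1/5
  d5 = d4/3 - d2 = 31/45
  d6 = d2*4 = 4/5
  d7 = d4 - d6/2 - d5*2 = 8/9
  d8 = d2/5 = 1/25
Walk from origin (0, 0):
  seg 1: down by d6 = 4/5 → (0, -4/5)
  seg 2: left by d5 = 31/45 → (-31/45, -4/5)
  seg 3: down by d6 = 4/5 → (-31/45, -8/5)
  seg 4: up by d4 = 8/3 → (-31/45, 16/15)
  seg 5: down by d2 = 1/5 → (-31/45, 13/15)
  seg 6: down by d4 = 8/3 → (-31/45, -9/5)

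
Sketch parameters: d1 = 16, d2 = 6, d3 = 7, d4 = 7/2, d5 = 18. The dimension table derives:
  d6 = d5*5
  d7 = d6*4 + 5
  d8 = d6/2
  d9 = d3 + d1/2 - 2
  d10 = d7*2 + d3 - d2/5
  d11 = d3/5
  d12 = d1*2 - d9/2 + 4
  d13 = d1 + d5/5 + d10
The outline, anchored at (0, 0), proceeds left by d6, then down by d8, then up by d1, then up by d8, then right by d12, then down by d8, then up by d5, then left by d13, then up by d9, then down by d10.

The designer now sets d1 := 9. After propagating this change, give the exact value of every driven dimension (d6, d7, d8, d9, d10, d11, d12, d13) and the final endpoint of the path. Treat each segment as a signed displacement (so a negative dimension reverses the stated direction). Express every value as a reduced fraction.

Apply edit: d1 := 9
  d6 = d5*5 = 90
  d7 = d6*4 + 5 = 365
  d8 = d6/2 = 45
  d9 = d3 + d1/2 - 2 = 19/2
  d10 = d7*2 + d3 - d2/5 = 3679/5
  d11 = d3/5 = 7/5
  d12 = d1*2 - d9/2 + 4 = 69/4
  d13 = d1 + d5/5 + d10 = 3742/5
Walk from origin (0, 0):
  seg 1: left by d6 = 90 → (-90, 0)
  seg 2: down by d8 = 45 → (-90, -45)
  seg 3: up by d1 = 9 → (-90, -36)
  seg 4: up by d8 = 45 → (-90, 9)
  seg 5: right by d12 = 69/4 → (-291/4, 9)
  seg 6: down by d8 = 45 → (-291/4, -36)
  seg 7: up by d5 = 18 → (-291/4, -18)
  seg 8: left by d13 = 3742/5 → (-16423/20, -18)
  seg 9: up by d9 = 19/2 → (-16423/20, -17/2)
  seg 10: down by d10 = 3679/5 → (-16423/20, -7443/10)

d6 = 90
d7 = 365
d8 = 45
d9 = 19/2
d10 = 3679/5
d11 = 7/5
d12 = 69/4
d13 = 3742/5
endpoint = (-16423/20, -7443/10)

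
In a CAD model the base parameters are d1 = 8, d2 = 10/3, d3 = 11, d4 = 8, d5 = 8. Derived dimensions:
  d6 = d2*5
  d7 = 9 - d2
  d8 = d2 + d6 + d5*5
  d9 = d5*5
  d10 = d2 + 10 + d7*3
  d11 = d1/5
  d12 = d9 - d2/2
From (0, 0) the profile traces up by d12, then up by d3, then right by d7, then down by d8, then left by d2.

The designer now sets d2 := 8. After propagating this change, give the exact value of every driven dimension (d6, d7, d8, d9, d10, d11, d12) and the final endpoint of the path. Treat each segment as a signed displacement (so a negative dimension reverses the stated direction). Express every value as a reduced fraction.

d6 = 40
d7 = 1
d8 = 88
d9 = 40
d10 = 21
d11 = 8/5
d12 = 36
endpoint = (-7, -41)

Apply edit: d2 := 8
  d6 = d2*5 = 40
  d7 = 9 - d2 = 1
  d8 = d2 + d6 + d5*5 = 88
  d9 = d5*5 = 40
  d10 = d2 + 10 + d7*3 = 21
  d11 = d1/5 = 8/5
  d12 = d9 - d2/2 = 36
Walk from origin (0, 0):
  seg 1: up by d12 = 36 → (0, 36)
  seg 2: up by d3 = 11 → (0, 47)
  seg 3: right by d7 = 1 → (1, 47)
  seg 4: down by d8 = 88 → (1, -41)
  seg 5: left by d2 = 8 → (-7, -41)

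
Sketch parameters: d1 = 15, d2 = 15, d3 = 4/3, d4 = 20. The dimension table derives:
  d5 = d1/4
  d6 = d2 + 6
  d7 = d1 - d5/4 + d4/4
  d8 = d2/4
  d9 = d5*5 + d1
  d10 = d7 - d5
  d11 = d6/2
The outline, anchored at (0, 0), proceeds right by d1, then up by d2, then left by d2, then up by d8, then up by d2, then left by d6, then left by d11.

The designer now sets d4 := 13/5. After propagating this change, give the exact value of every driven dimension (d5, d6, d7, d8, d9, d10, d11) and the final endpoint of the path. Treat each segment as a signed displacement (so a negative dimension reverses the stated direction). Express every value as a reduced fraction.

d5 = 15/4
d6 = 21
d7 = 1177/80
d8 = 15/4
d9 = 135/4
d10 = 877/80
d11 = 21/2
endpoint = (-63/2, 135/4)

Apply edit: d4 := 13/5
  d5 = d1/4 = 15/4
  d6 = d2 + 6 = 21
  d7 = d1 - d5/4 + d4/4 = 1177/80
  d8 = d2/4 = 15/4
  d9 = d5*5 + d1 = 135/4
  d10 = d7 - d5 = 877/80
  d11 = d6/2 = 21/2
Walk from origin (0, 0):
  seg 1: right by d1 = 15 → (15, 0)
  seg 2: up by d2 = 15 → (15, 15)
  seg 3: left by d2 = 15 → (0, 15)
  seg 4: up by d8 = 15/4 → (0, 75/4)
  seg 5: up by d2 = 15 → (0, 135/4)
  seg 6: left by d6 = 21 → (-21, 135/4)
  seg 7: left by d11 = 21/2 → (-63/2, 135/4)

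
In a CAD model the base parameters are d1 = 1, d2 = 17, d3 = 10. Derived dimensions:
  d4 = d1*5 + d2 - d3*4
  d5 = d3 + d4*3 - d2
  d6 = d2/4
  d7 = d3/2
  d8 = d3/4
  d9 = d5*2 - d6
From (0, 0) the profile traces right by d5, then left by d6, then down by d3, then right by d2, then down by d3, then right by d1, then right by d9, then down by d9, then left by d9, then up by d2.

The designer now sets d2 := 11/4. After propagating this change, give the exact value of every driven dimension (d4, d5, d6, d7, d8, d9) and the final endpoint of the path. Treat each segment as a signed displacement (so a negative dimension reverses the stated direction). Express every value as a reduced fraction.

Apply edit: d2 := 11/4
  d4 = d1*5 + d2 - d3*4 = -129/4
  d5 = d3 + d4*3 - d2 = -179/2
  d6 = d2/4 = 11/16
  d7 = d3/2 = 5
  d8 = d3/4 = 5/2
  d9 = d5*2 - d6 = -2875/16
Walk from origin (0, 0):
  seg 1: right by d5 = -179/2 → (-179/2, 0)
  seg 2: left by d6 = 11/16 → (-1443/16, 0)
  seg 3: down by d3 = 10 → (-1443/16, -10)
  seg 4: right by d2 = 11/4 → (-1399/16, -10)
  seg 5: down by d3 = 10 → (-1399/16, -20)
  seg 6: right by d1 = 1 → (-1383/16, -20)
  seg 7: right by d9 = -2875/16 → (-2129/8, -20)
  seg 8: down by d9 = -2875/16 → (-2129/8, 2555/16)
  seg 9: left by d9 = -2875/16 → (-1383/16, 2555/16)
  seg 10: up by d2 = 11/4 → (-1383/16, 2599/16)

d4 = -129/4
d5 = -179/2
d6 = 11/16
d7 = 5
d8 = 5/2
d9 = -2875/16
endpoint = (-1383/16, 2599/16)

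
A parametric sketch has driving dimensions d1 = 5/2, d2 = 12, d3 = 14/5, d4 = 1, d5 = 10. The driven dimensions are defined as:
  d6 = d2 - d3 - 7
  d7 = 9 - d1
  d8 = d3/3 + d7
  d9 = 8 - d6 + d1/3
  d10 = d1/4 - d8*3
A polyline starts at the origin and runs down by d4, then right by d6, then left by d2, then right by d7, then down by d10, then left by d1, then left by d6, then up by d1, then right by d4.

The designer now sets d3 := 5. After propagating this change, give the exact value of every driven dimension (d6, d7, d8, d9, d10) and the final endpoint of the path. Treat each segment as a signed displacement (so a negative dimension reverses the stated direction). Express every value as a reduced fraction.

Apply edit: d3 := 5
  d6 = d2 - d3 - 7 = 0
  d7 = 9 - d1 = 13/2
  d8 = d3/3 + d7 = 49/6
  d9 = 8 - d6 + d1/3 = 53/6
  d10 = d1/4 - d8*3 = -191/8
Walk from origin (0, 0):
  seg 1: down by d4 = 1 → (0, -1)
  seg 2: right by d6 = 0 → (0, -1)
  seg 3: left by d2 = 12 → (-12, -1)
  seg 4: right by d7 = 13/2 → (-11/2, -1)
  seg 5: down by d10 = -191/8 → (-11/2, 183/8)
  seg 6: left by d1 = 5/2 → (-8, 183/8)
  seg 7: left by d6 = 0 → (-8, 183/8)
  seg 8: up by d1 = 5/2 → (-8, 203/8)
  seg 9: right by d4 = 1 → (-7, 203/8)

d6 = 0
d7 = 13/2
d8 = 49/6
d9 = 53/6
d10 = -191/8
endpoint = (-7, 203/8)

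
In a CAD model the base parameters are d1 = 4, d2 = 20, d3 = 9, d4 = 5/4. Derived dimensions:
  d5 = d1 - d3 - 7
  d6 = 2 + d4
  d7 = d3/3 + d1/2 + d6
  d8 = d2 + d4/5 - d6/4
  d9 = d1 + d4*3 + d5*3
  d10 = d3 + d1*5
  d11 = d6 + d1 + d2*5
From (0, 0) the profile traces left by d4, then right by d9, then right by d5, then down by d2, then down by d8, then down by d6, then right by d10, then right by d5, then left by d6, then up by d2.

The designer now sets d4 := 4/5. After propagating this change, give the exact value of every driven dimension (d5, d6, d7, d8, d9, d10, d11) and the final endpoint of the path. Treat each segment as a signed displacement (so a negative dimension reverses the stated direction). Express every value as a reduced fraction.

Apply edit: d4 := 4/5
  d5 = d1 - d3 - 7 = -12
  d6 = 2 + d4 = 14/5
  d7 = d3/3 + d1/2 + d6 = 39/5
  d8 = d2 + d4/5 - d6/4 = 973/50
  d9 = d1 + d4*3 + d5*3 = -148/5
  d10 = d3 + d1*5 = 29
  d11 = d6 + d1 + d2*5 = 534/5
Walk from origin (0, 0):
  seg 1: left by d4 = 4/5 → (-4/5, 0)
  seg 2: right by d9 = -148/5 → (-152/5, 0)
  seg 3: right by d5 = -12 → (-212/5, 0)
  seg 4: down by d2 = 20 → (-212/5, -20)
  seg 5: down by d8 = 973/50 → (-212/5, -1973/50)
  seg 6: down by d6 = 14/5 → (-212/5, -2113/50)
  seg 7: right by d10 = 29 → (-67/5, -2113/50)
  seg 8: right by d5 = -12 → (-127/5, -2113/50)
  seg 9: left by d6 = 14/5 → (-141/5, -2113/50)
  seg 10: up by d2 = 20 → (-141/5, -1113/50)

d5 = -12
d6 = 14/5
d7 = 39/5
d8 = 973/50
d9 = -148/5
d10 = 29
d11 = 534/5
endpoint = (-141/5, -1113/50)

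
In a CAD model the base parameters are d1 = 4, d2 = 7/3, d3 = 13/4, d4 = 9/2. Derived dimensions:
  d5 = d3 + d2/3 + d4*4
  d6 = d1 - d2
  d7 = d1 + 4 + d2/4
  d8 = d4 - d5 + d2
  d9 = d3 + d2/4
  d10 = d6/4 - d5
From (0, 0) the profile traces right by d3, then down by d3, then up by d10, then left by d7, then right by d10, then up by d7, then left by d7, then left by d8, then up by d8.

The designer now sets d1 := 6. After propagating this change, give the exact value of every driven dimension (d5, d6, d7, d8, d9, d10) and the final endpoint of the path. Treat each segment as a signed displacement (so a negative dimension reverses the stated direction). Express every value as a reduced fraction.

d5 = 793/36
d6 = 11/3
d7 = 127/12
d8 = -547/36
d9 = 23/6
d10 = -190/9
endpoint = (-143/6, -1043/36)

Apply edit: d1 := 6
  d5 = d3 + d2/3 + d4*4 = 793/36
  d6 = d1 - d2 = 11/3
  d7 = d1 + 4 + d2/4 = 127/12
  d8 = d4 - d5 + d2 = -547/36
  d9 = d3 + d2/4 = 23/6
  d10 = d6/4 - d5 = -190/9
Walk from origin (0, 0):
  seg 1: right by d3 = 13/4 → (13/4, 0)
  seg 2: down by d3 = 13/4 → (13/4, -13/4)
  seg 3: up by d10 = -190/9 → (13/4, -877/36)
  seg 4: left by d7 = 127/12 → (-22/3, -877/36)
  seg 5: right by d10 = -190/9 → (-256/9, -877/36)
  seg 6: up by d7 = 127/12 → (-256/9, -124/9)
  seg 7: left by d7 = 127/12 → (-1405/36, -124/9)
  seg 8: left by d8 = -547/36 → (-143/6, -124/9)
  seg 9: up by d8 = -547/36 → (-143/6, -1043/36)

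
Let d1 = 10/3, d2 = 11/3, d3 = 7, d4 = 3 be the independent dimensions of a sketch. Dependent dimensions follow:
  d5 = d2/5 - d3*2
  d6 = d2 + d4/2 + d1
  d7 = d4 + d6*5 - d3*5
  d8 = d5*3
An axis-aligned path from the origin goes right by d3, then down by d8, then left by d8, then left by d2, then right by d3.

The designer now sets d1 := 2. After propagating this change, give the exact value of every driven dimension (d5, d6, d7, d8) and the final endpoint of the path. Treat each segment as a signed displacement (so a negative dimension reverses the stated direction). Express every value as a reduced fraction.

d5 = -199/15
d6 = 43/6
d7 = 23/6
d8 = -199/5
endpoint = (752/15, 199/5)

Apply edit: d1 := 2
  d5 = d2/5 - d3*2 = -199/15
  d6 = d2 + d4/2 + d1 = 43/6
  d7 = d4 + d6*5 - d3*5 = 23/6
  d8 = d5*3 = -199/5
Walk from origin (0, 0):
  seg 1: right by d3 = 7 → (7, 0)
  seg 2: down by d8 = -199/5 → (7, 199/5)
  seg 3: left by d8 = -199/5 → (234/5, 199/5)
  seg 4: left by d2 = 11/3 → (647/15, 199/5)
  seg 5: right by d3 = 7 → (752/15, 199/5)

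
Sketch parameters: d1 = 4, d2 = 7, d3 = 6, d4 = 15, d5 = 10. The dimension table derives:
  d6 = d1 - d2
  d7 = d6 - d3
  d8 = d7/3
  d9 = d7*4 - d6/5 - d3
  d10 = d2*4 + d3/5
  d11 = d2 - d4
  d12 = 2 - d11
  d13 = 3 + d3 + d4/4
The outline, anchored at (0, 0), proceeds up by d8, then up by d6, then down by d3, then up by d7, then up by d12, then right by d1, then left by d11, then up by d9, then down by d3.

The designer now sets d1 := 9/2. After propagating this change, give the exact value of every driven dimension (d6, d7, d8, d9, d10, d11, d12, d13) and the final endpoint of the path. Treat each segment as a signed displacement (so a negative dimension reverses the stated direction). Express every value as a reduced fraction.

d6 = -5/2
d7 = -17/2
d8 = -17/6
d9 = -79/2
d10 = 146/5
d11 = -8
d12 = 10
d13 = 51/4
endpoint = (25/2, -166/3)

Apply edit: d1 := 9/2
  d6 = d1 - d2 = -5/2
  d7 = d6 - d3 = -17/2
  d8 = d7/3 = -17/6
  d9 = d7*4 - d6/5 - d3 = -79/2
  d10 = d2*4 + d3/5 = 146/5
  d11 = d2 - d4 = -8
  d12 = 2 - d11 = 10
  d13 = 3 + d3 + d4/4 = 51/4
Walk from origin (0, 0):
  seg 1: up by d8 = -17/6 → (0, -17/6)
  seg 2: up by d6 = -5/2 → (0, -16/3)
  seg 3: down by d3 = 6 → (0, -34/3)
  seg 4: up by d7 = -17/2 → (0, -119/6)
  seg 5: up by d12 = 10 → (0, -59/6)
  seg 6: right by d1 = 9/2 → (9/2, -59/6)
  seg 7: left by d11 = -8 → (25/2, -59/6)
  seg 8: up by d9 = -79/2 → (25/2, -148/3)
  seg 9: down by d3 = 6 → (25/2, -166/3)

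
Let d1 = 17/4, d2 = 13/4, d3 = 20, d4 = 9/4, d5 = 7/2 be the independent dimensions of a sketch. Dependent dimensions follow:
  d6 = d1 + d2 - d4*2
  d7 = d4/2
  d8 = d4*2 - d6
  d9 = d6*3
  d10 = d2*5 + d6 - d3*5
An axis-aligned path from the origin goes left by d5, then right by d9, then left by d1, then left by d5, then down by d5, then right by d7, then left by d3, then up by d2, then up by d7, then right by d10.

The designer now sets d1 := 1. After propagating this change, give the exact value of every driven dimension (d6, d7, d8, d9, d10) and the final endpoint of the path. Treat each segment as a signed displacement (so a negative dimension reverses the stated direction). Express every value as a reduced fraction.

d6 = -1/4
d7 = 9/8
d8 = 19/4
d9 = -3/4
d10 = -84
endpoint = (-893/8, 7/8)

Apply edit: d1 := 1
  d6 = d1 + d2 - d4*2 = -1/4
  d7 = d4/2 = 9/8
  d8 = d4*2 - d6 = 19/4
  d9 = d6*3 = -3/4
  d10 = d2*5 + d6 - d3*5 = -84
Walk from origin (0, 0):
  seg 1: left by d5 = 7/2 → (-7/2, 0)
  seg 2: right by d9 = -3/4 → (-17/4, 0)
  seg 3: left by d1 = 1 → (-21/4, 0)
  seg 4: left by d5 = 7/2 → (-35/4, 0)
  seg 5: down by d5 = 7/2 → (-35/4, -7/2)
  seg 6: right by d7 = 9/8 → (-61/8, -7/2)
  seg 7: left by d3 = 20 → (-221/8, -7/2)
  seg 8: up by d2 = 13/4 → (-221/8, -1/4)
  seg 9: up by d7 = 9/8 → (-221/8, 7/8)
  seg 10: right by d10 = -84 → (-893/8, 7/8)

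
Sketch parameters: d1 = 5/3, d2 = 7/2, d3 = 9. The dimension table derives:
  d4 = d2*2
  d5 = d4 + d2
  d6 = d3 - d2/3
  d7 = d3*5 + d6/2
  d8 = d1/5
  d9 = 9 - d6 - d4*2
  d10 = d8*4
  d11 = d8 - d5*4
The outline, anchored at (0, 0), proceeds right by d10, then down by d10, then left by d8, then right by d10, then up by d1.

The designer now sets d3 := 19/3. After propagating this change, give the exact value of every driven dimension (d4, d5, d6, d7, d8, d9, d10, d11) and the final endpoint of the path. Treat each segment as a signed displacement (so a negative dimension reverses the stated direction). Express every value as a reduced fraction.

Apply edit: d3 := 19/3
  d4 = d2*2 = 7
  d5 = d4 + d2 = 21/2
  d6 = d3 - d2/3 = 31/6
  d7 = d3*5 + d6/2 = 137/4
  d8 = d1/5 = 1/3
  d9 = 9 - d6 - d4*2 = -61/6
  d10 = d8*4 = 4/3
  d11 = d8 - d5*4 = -125/3
Walk from origin (0, 0):
  seg 1: right by d10 = 4/3 → (4/3, 0)
  seg 2: down by d10 = 4/3 → (4/3, -4/3)
  seg 3: left by d8 = 1/3 → (1, -4/3)
  seg 4: right by d10 = 4/3 → (7/3, -4/3)
  seg 5: up by d1 = 5/3 → (7/3, 1/3)

d4 = 7
d5 = 21/2
d6 = 31/6
d7 = 137/4
d8 = 1/3
d9 = -61/6
d10 = 4/3
d11 = -125/3
endpoint = (7/3, 1/3)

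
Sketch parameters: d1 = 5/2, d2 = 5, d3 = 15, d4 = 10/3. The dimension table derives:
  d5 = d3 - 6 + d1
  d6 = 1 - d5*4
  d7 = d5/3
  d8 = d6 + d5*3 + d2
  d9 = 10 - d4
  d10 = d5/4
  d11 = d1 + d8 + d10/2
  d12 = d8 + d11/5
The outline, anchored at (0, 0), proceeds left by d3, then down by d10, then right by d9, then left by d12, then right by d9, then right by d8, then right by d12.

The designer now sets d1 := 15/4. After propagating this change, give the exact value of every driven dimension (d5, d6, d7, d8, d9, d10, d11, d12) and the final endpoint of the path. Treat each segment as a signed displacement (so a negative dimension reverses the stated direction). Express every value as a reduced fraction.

d5 = 51/4
d6 = -50
d7 = 17/4
d8 = -27/4
d9 = 20/3
d10 = 51/16
d11 = -45/32
d12 = -225/32
endpoint = (-101/12, -51/16)

Apply edit: d1 := 15/4
  d5 = d3 - 6 + d1 = 51/4
  d6 = 1 - d5*4 = -50
  d7 = d5/3 = 17/4
  d8 = d6 + d5*3 + d2 = -27/4
  d9 = 10 - d4 = 20/3
  d10 = d5/4 = 51/16
  d11 = d1 + d8 + d10/2 = -45/32
  d12 = d8 + d11/5 = -225/32
Walk from origin (0, 0):
  seg 1: left by d3 = 15 → (-15, 0)
  seg 2: down by d10 = 51/16 → (-15, -51/16)
  seg 3: right by d9 = 20/3 → (-25/3, -51/16)
  seg 4: left by d12 = -225/32 → (-125/96, -51/16)
  seg 5: right by d9 = 20/3 → (515/96, -51/16)
  seg 6: right by d8 = -27/4 → (-133/96, -51/16)
  seg 7: right by d12 = -225/32 → (-101/12, -51/16)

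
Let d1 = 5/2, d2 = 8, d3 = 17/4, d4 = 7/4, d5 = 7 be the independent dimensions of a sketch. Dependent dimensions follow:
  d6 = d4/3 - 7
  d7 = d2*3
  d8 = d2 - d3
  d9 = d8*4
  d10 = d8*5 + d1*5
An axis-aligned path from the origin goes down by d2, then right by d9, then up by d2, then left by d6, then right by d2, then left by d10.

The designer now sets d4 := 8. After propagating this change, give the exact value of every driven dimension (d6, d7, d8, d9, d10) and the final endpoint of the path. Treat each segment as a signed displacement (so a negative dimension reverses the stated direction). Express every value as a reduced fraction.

d6 = -13/3
d7 = 24
d8 = 15/4
d9 = 15
d10 = 125/4
endpoint = (-47/12, 0)

Apply edit: d4 := 8
  d6 = d4/3 - 7 = -13/3
  d7 = d2*3 = 24
  d8 = d2 - d3 = 15/4
  d9 = d8*4 = 15
  d10 = d8*5 + d1*5 = 125/4
Walk from origin (0, 0):
  seg 1: down by d2 = 8 → (0, -8)
  seg 2: right by d9 = 15 → (15, -8)
  seg 3: up by d2 = 8 → (15, 0)
  seg 4: left by d6 = -13/3 → (58/3, 0)
  seg 5: right by d2 = 8 → (82/3, 0)
  seg 6: left by d10 = 125/4 → (-47/12, 0)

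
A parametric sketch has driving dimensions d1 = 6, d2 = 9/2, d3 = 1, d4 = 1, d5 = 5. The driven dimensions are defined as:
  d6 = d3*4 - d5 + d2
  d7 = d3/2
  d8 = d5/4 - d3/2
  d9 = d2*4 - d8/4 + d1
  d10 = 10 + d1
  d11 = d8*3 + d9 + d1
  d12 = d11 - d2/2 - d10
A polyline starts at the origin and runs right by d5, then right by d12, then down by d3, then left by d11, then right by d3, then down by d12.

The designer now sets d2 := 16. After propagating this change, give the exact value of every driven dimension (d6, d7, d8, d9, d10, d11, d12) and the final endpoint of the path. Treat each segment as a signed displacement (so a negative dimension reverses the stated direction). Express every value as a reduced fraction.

Apply edit: d2 := 16
  d6 = d3*4 - d5 + d2 = 15
  d7 = d3/2 = 1/2
  d8 = d5/4 - d3/2 = 3/4
  d9 = d2*4 - d8/4 + d1 = 1117/16
  d10 = 10 + d1 = 16
  d11 = d8*3 + d9 + d1 = 1249/16
  d12 = d11 - d2/2 - d10 = 865/16
Walk from origin (0, 0):
  seg 1: right by d5 = 5 → (5, 0)
  seg 2: right by d12 = 865/16 → (945/16, 0)
  seg 3: down by d3 = 1 → (945/16, -1)
  seg 4: left by d11 = 1249/16 → (-19, -1)
  seg 5: right by d3 = 1 → (-18, -1)
  seg 6: down by d12 = 865/16 → (-18, -881/16)

d6 = 15
d7 = 1/2
d8 = 3/4
d9 = 1117/16
d10 = 16
d11 = 1249/16
d12 = 865/16
endpoint = (-18, -881/16)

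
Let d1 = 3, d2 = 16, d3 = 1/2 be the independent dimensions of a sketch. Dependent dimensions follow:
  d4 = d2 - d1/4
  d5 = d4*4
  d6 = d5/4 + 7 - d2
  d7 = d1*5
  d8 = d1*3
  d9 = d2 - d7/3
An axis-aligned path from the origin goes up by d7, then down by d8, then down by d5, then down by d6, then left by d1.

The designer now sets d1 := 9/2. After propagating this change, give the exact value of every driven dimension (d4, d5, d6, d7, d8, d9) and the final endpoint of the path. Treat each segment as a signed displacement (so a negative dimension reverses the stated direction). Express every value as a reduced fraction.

Apply edit: d1 := 9/2
  d4 = d2 - d1/4 = 119/8
  d5 = d4*4 = 119/2
  d6 = d5/4 + 7 - d2 = 47/8
  d7 = d1*5 = 45/2
  d8 = d1*3 = 27/2
  d9 = d2 - d7/3 = 17/2
Walk from origin (0, 0):
  seg 1: up by d7 = 45/2 → (0, 45/2)
  seg 2: down by d8 = 27/2 → (0, 9)
  seg 3: down by d5 = 119/2 → (0, -101/2)
  seg 4: down by d6 = 47/8 → (0, -451/8)
  seg 5: left by d1 = 9/2 → (-9/2, -451/8)

d4 = 119/8
d5 = 119/2
d6 = 47/8
d7 = 45/2
d8 = 27/2
d9 = 17/2
endpoint = (-9/2, -451/8)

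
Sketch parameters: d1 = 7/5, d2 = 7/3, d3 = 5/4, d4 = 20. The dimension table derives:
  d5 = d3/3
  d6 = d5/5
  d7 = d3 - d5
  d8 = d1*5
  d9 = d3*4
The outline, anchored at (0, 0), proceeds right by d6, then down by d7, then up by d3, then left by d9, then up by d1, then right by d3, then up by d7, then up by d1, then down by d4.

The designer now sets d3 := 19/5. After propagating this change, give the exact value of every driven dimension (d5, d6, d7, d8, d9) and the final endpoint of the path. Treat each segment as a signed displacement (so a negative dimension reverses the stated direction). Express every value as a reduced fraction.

Apply edit: d3 := 19/5
  d5 = d3/3 = 19/15
  d6 = d5/5 = 19/75
  d7 = d3 - d5 = 38/15
  d8 = d1*5 = 7
  d9 = d3*4 = 76/5
Walk from origin (0, 0):
  seg 1: right by d6 = 19/75 → (19/75, 0)
  seg 2: down by d7 = 38/15 → (19/75, -38/15)
  seg 3: up by d3 = 19/5 → (19/75, 19/15)
  seg 4: left by d9 = 76/5 → (-1121/75, 19/15)
  seg 5: up by d1 = 7/5 → (-1121/75, 8/3)
  seg 6: right by d3 = 19/5 → (-836/75, 8/3)
  seg 7: up by d7 = 38/15 → (-836/75, 26/5)
  seg 8: up by d1 = 7/5 → (-836/75, 33/5)
  seg 9: down by d4 = 20 → (-836/75, -67/5)

d5 = 19/15
d6 = 19/75
d7 = 38/15
d8 = 7
d9 = 76/5
endpoint = (-836/75, -67/5)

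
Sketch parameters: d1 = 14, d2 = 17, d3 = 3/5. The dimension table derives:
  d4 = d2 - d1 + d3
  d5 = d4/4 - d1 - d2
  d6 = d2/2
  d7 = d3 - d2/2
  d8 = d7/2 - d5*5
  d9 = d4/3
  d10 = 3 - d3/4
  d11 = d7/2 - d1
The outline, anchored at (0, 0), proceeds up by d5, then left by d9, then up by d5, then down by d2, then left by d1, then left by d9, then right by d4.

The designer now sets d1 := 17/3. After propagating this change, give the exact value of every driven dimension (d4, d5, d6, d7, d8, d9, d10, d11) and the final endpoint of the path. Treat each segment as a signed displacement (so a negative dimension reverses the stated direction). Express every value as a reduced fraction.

Apply edit: d1 := 17/3
  d4 = d2 - d1 + d3 = 179/15
  d5 = d4/4 - d1 - d2 = -1181/60
  d6 = d2/2 = 17/2
  d7 = d3 - d2/2 = -79/10
  d8 = d7/2 - d5*5 = 1417/15
  d9 = d4/3 = 179/45
  d10 = 3 - d3/4 = 57/20
  d11 = d7/2 - d1 = -577/60
Walk from origin (0, 0):
  seg 1: up by d5 = -1181/60 → (0, -1181/60)
  seg 2: left by d9 = 179/45 → (-179/45, -1181/60)
  seg 3: up by d5 = -1181/60 → (-179/45, -1181/30)
  seg 4: down by d2 = 17 → (-179/45, -1691/30)
  seg 5: left by d1 = 17/3 → (-434/45, -1691/30)
  seg 6: left by d9 = 179/45 → (-613/45, -1691/30)
  seg 7: right by d4 = 179/15 → (-76/45, -1691/30)

d4 = 179/15
d5 = -1181/60
d6 = 17/2
d7 = -79/10
d8 = 1417/15
d9 = 179/45
d10 = 57/20
d11 = -577/60
endpoint = (-76/45, -1691/30)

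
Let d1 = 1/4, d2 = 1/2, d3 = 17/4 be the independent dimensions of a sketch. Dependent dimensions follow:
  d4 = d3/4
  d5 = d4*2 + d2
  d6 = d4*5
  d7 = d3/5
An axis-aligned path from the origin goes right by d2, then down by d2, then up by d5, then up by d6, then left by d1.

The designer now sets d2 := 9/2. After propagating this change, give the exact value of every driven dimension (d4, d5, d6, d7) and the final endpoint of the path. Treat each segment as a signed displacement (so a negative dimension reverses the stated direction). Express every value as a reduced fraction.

Apply edit: d2 := 9/2
  d4 = d3/4 = 17/16
  d5 = d4*2 + d2 = 53/8
  d6 = d4*5 = 85/16
  d7 = d3/5 = 17/20
Walk from origin (0, 0):
  seg 1: right by d2 = 9/2 → (9/2, 0)
  seg 2: down by d2 = 9/2 → (9/2, -9/2)
  seg 3: up by d5 = 53/8 → (9/2, 17/8)
  seg 4: up by d6 = 85/16 → (9/2, 119/16)
  seg 5: left by d1 = 1/4 → (17/4, 119/16)

d4 = 17/16
d5 = 53/8
d6 = 85/16
d7 = 17/20
endpoint = (17/4, 119/16)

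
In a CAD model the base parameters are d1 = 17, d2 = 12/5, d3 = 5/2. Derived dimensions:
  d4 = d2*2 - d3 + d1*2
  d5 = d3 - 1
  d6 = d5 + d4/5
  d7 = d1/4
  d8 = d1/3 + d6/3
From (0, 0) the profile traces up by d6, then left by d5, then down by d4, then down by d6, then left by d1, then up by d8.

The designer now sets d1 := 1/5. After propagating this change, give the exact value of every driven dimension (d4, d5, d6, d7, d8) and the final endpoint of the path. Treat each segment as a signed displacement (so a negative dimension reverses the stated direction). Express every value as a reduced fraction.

Apply edit: d1 := 1/5
  d4 = d2*2 - d3 + d1*2 = 27/10
  d5 = d3 - 1 = 3/2
  d6 = d5 + d4/5 = 51/25
  d7 = d1/4 = 1/20
  d8 = d1/3 + d6/3 = 56/75
Walk from origin (0, 0):
  seg 1: up by d6 = 51/25 → (0, 51/25)
  seg 2: left by d5 = 3/2 → (-3/2, 51/25)
  seg 3: down by d4 = 27/10 → (-3/2, -33/50)
  seg 4: down by d6 = 51/25 → (-3/2, -27/10)
  seg 5: left by d1 = 1/5 → (-17/10, -27/10)
  seg 6: up by d8 = 56/75 → (-17/10, -293/150)

d4 = 27/10
d5 = 3/2
d6 = 51/25
d7 = 1/20
d8 = 56/75
endpoint = (-17/10, -293/150)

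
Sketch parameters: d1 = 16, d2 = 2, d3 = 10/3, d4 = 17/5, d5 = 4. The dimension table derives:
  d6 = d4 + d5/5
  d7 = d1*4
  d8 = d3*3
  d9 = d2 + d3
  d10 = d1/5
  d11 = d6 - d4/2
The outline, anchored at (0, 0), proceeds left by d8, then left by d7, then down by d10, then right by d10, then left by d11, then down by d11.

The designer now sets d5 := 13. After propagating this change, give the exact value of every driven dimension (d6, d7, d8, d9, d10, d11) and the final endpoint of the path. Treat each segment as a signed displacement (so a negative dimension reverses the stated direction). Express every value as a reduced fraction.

d6 = 6
d7 = 64
d8 = 10
d9 = 16/3
d10 = 16/5
d11 = 43/10
endpoint = (-751/10, -15/2)

Apply edit: d5 := 13
  d6 = d4 + d5/5 = 6
  d7 = d1*4 = 64
  d8 = d3*3 = 10
  d9 = d2 + d3 = 16/3
  d10 = d1/5 = 16/5
  d11 = d6 - d4/2 = 43/10
Walk from origin (0, 0):
  seg 1: left by d8 = 10 → (-10, 0)
  seg 2: left by d7 = 64 → (-74, 0)
  seg 3: down by d10 = 16/5 → (-74, -16/5)
  seg 4: right by d10 = 16/5 → (-354/5, -16/5)
  seg 5: left by d11 = 43/10 → (-751/10, -16/5)
  seg 6: down by d11 = 43/10 → (-751/10, -15/2)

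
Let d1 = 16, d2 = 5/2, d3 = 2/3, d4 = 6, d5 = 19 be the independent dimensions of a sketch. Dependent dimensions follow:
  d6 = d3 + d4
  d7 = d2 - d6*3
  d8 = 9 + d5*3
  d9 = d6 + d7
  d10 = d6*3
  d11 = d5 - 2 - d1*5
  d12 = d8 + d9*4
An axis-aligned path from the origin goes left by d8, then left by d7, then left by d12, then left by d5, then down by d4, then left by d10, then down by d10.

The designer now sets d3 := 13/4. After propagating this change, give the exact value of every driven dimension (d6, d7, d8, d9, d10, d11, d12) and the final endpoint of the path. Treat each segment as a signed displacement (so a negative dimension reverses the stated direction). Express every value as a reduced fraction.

d6 = 37/4
d7 = -101/4
d8 = 66
d9 = -16
d10 = 111/4
d11 = -63
d12 = 2
endpoint = (-179/2, -135/4)

Apply edit: d3 := 13/4
  d6 = d3 + d4 = 37/4
  d7 = d2 - d6*3 = -101/4
  d8 = 9 + d5*3 = 66
  d9 = d6 + d7 = -16
  d10 = d6*3 = 111/4
  d11 = d5 - 2 - d1*5 = -63
  d12 = d8 + d9*4 = 2
Walk from origin (0, 0):
  seg 1: left by d8 = 66 → (-66, 0)
  seg 2: left by d7 = -101/4 → (-163/4, 0)
  seg 3: left by d12 = 2 → (-171/4, 0)
  seg 4: left by d5 = 19 → (-247/4, 0)
  seg 5: down by d4 = 6 → (-247/4, -6)
  seg 6: left by d10 = 111/4 → (-179/2, -6)
  seg 7: down by d10 = 111/4 → (-179/2, -135/4)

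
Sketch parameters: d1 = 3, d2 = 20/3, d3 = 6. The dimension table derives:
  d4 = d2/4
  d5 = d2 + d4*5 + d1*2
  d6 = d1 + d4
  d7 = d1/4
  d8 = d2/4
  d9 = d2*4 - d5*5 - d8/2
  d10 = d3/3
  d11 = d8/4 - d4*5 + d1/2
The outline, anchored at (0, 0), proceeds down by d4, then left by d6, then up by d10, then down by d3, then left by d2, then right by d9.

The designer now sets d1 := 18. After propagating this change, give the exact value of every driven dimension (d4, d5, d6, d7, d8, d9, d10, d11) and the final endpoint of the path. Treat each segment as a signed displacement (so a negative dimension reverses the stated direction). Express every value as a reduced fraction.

Apply edit: d1 := 18
  d4 = d2/4 = 5/3
  d5 = d2 + d4*5 + d1*2 = 51
  d6 = d1 + d4 = 59/3
  d7 = d1/4 = 9/2
  d8 = d2/4 = 5/3
  d9 = d2*4 - d5*5 - d8/2 = -1375/6
  d10 = d3/3 = 2
  d11 = d8/4 - d4*5 + d1/2 = 13/12
Walk from origin (0, 0):
  seg 1: down by d4 = 5/3 → (0, -5/3)
  seg 2: left by d6 = 59/3 → (-59/3, -5/3)
  seg 3: up by d10 = 2 → (-59/3, 1/3)
  seg 4: down by d3 = 6 → (-59/3, -17/3)
  seg 5: left by d2 = 20/3 → (-79/3, -17/3)
  seg 6: right by d9 = -1375/6 → (-511/2, -17/3)

d4 = 5/3
d5 = 51
d6 = 59/3
d7 = 9/2
d8 = 5/3
d9 = -1375/6
d10 = 2
d11 = 13/12
endpoint = (-511/2, -17/3)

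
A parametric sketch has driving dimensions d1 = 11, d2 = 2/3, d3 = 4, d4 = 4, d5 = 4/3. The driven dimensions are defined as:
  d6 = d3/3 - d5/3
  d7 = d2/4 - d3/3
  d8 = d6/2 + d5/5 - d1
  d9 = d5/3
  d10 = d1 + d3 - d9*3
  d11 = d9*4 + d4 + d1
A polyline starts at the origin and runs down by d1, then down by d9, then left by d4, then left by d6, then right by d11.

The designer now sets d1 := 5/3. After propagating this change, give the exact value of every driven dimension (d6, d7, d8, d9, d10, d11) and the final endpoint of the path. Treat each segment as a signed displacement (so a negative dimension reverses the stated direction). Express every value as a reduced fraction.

d6 = 8/9
d7 = -7/6
d8 = -43/45
d9 = 4/9
d10 = 13/3
d11 = 67/9
endpoint = (23/9, -19/9)

Apply edit: d1 := 5/3
  d6 = d3/3 - d5/3 = 8/9
  d7 = d2/4 - d3/3 = -7/6
  d8 = d6/2 + d5/5 - d1 = -43/45
  d9 = d5/3 = 4/9
  d10 = d1 + d3 - d9*3 = 13/3
  d11 = d9*4 + d4 + d1 = 67/9
Walk from origin (0, 0):
  seg 1: down by d1 = 5/3 → (0, -5/3)
  seg 2: down by d9 = 4/9 → (0, -19/9)
  seg 3: left by d4 = 4 → (-4, -19/9)
  seg 4: left by d6 = 8/9 → (-44/9, -19/9)
  seg 5: right by d11 = 67/9 → (23/9, -19/9)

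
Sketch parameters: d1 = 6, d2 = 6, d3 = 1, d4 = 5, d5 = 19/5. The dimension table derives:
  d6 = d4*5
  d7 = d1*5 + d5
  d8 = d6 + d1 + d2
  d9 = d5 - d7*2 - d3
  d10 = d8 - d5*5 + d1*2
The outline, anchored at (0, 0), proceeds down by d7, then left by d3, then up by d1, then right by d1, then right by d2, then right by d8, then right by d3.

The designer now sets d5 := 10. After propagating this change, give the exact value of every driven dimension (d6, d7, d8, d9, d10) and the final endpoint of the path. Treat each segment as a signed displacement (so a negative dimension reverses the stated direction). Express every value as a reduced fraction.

Apply edit: d5 := 10
  d6 = d4*5 = 25
  d7 = d1*5 + d5 = 40
  d8 = d6 + d1 + d2 = 37
  d9 = d5 - d7*2 - d3 = -71
  d10 = d8 - d5*5 + d1*2 = -1
Walk from origin (0, 0):
  seg 1: down by d7 = 40 → (0, -40)
  seg 2: left by d3 = 1 → (-1, -40)
  seg 3: up by d1 = 6 → (-1, -34)
  seg 4: right by d1 = 6 → (5, -34)
  seg 5: right by d2 = 6 → (11, -34)
  seg 6: right by d8 = 37 → (48, -34)
  seg 7: right by d3 = 1 → (49, -34)

d6 = 25
d7 = 40
d8 = 37
d9 = -71
d10 = -1
endpoint = (49, -34)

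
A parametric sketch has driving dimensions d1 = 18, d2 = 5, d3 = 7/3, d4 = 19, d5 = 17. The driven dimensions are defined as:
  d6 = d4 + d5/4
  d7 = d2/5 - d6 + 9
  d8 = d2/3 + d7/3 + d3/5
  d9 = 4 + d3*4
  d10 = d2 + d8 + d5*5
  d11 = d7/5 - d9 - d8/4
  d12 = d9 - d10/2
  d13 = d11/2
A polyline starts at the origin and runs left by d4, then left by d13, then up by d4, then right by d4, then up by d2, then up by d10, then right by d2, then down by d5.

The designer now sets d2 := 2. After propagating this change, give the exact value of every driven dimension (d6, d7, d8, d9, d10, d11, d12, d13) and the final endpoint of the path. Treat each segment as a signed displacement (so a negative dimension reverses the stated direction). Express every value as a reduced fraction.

d6 = 93/4
d7 = -277/20
d8 = -209/60
d9 = 40/3
d10 = 5011/60
d11 = -6093/400
d12 = -1137/40
d13 = -6093/800
endpoint = (7693/800, 5251/60)

Apply edit: d2 := 2
  d6 = d4 + d5/4 = 93/4
  d7 = d2/5 - d6 + 9 = -277/20
  d8 = d2/3 + d7/3 + d3/5 = -209/60
  d9 = 4 + d3*4 = 40/3
  d10 = d2 + d8 + d5*5 = 5011/60
  d11 = d7/5 - d9 - d8/4 = -6093/400
  d12 = d9 - d10/2 = -1137/40
  d13 = d11/2 = -6093/800
Walk from origin (0, 0):
  seg 1: left by d4 = 19 → (-19, 0)
  seg 2: left by d13 = -6093/800 → (-9107/800, 0)
  seg 3: up by d4 = 19 → (-9107/800, 19)
  seg 4: right by d4 = 19 → (6093/800, 19)
  seg 5: up by d2 = 2 → (6093/800, 21)
  seg 6: up by d10 = 5011/60 → (6093/800, 6271/60)
  seg 7: right by d2 = 2 → (7693/800, 6271/60)
  seg 8: down by d5 = 17 → (7693/800, 5251/60)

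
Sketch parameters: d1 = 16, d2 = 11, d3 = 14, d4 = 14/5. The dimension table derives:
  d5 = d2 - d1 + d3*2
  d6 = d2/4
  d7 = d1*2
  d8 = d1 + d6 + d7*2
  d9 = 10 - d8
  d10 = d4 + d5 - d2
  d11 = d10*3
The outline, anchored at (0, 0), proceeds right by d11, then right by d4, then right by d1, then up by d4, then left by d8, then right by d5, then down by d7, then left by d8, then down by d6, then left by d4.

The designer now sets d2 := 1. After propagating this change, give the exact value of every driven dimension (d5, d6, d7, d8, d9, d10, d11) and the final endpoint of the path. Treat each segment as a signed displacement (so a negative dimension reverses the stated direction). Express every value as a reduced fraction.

Apply edit: d2 := 1
  d5 = d2 - d1 + d3*2 = 13
  d6 = d2/4 = 1/4
  d7 = d1*2 = 32
  d8 = d1 + d6 + d7*2 = 321/4
  d9 = 10 - d8 = -281/4
  d10 = d4 + d5 - d2 = 74/5
  d11 = d10*3 = 222/5
Walk from origin (0, 0):
  seg 1: right by d11 = 222/5 → (222/5, 0)
  seg 2: right by d4 = 14/5 → (236/5, 0)
  seg 3: right by d1 = 16 → (316/5, 0)
  seg 4: up by d4 = 14/5 → (316/5, 14/5)
  seg 5: left by d8 = 321/4 → (-341/20, 14/5)
  seg 6: right by d5 = 13 → (-81/20, 14/5)
  seg 7: down by d7 = 32 → (-81/20, -146/5)
  seg 8: left by d8 = 321/4 → (-843/10, -146/5)
  seg 9: down by d6 = 1/4 → (-843/10, -589/20)
  seg 10: left by d4 = 14/5 → (-871/10, -589/20)

d5 = 13
d6 = 1/4
d7 = 32
d8 = 321/4
d9 = -281/4
d10 = 74/5
d11 = 222/5
endpoint = (-871/10, -589/20)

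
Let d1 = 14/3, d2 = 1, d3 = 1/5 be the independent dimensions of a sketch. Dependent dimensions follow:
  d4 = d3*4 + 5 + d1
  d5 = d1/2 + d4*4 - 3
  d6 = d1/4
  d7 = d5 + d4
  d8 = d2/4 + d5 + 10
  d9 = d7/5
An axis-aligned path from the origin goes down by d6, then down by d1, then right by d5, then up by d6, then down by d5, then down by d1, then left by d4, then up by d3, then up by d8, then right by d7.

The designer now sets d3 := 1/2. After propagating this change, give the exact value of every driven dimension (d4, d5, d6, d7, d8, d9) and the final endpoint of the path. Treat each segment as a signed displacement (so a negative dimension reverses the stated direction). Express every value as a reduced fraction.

Apply edit: d3 := 1/2
  d4 = d3*4 + 5 + d1 = 35/3
  d5 = d1/2 + d4*4 - 3 = 46
  d6 = d1/4 = 7/6
  d7 = d5 + d4 = 173/3
  d8 = d2/4 + d5 + 10 = 225/4
  d9 = d7/5 = 173/15
Walk from origin (0, 0):
  seg 1: down by d6 = 7/6 → (0, -7/6)
  seg 2: down by d1 = 14/3 → (0, -35/6)
  seg 3: right by d5 = 46 → (46, -35/6)
  seg 4: up by d6 = 7/6 → (46, -14/3)
  seg 5: down by d5 = 46 → (46, -152/3)
  seg 6: down by d1 = 14/3 → (46, -166/3)
  seg 7: left by d4 = 35/3 → (103/3, -166/3)
  seg 8: up by d3 = 1/2 → (103/3, -329/6)
  seg 9: up by d8 = 225/4 → (103/3, 17/12)
  seg 10: right by d7 = 173/3 → (92, 17/12)

d4 = 35/3
d5 = 46
d6 = 7/6
d7 = 173/3
d8 = 225/4
d9 = 173/15
endpoint = (92, 17/12)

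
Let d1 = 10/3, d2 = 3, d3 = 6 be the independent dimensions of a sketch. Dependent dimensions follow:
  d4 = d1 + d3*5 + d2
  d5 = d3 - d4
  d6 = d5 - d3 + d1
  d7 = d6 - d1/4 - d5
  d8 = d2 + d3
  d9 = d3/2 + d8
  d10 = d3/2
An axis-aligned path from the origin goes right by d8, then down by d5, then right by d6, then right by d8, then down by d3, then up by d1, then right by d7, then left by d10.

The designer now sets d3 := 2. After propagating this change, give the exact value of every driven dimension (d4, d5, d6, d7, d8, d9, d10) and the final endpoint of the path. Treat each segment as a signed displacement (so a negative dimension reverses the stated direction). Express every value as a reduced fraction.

Apply edit: d3 := 2
  d4 = d1 + d3*5 + d2 = 49/3
  d5 = d3 - d4 = -43/3
  d6 = d5 - d3 + d1 = -13
  d7 = d6 - d1/4 - d5 = 1/2
  d8 = d2 + d3 = 5
  d9 = d3/2 + d8 = 6
  d10 = d3/2 = 1
Walk from origin (0, 0):
  seg 1: right by d8 = 5 → (5, 0)
  seg 2: down by d5 = -43/3 → (5, 43/3)
  seg 3: right by d6 = -13 → (-8, 43/3)
  seg 4: right by d8 = 5 → (-3, 43/3)
  seg 5: down by d3 = 2 → (-3, 37/3)
  seg 6: up by d1 = 10/3 → (-3, 47/3)
  seg 7: right by d7 = 1/2 → (-5/2, 47/3)
  seg 8: left by d10 = 1 → (-7/2, 47/3)

d4 = 49/3
d5 = -43/3
d6 = -13
d7 = 1/2
d8 = 5
d9 = 6
d10 = 1
endpoint = (-7/2, 47/3)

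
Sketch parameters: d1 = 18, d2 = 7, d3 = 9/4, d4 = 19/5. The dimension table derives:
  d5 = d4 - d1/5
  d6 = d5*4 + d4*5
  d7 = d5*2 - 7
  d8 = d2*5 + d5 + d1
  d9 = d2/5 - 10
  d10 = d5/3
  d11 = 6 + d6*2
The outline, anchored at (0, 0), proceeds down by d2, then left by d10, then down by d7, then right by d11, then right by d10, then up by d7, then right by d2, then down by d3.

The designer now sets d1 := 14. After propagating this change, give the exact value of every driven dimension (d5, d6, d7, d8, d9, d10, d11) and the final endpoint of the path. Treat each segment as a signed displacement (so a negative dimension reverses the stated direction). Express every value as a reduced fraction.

d5 = 1
d6 = 23
d7 = -5
d8 = 50
d9 = -43/5
d10 = 1/3
d11 = 52
endpoint = (59, -37/4)

Apply edit: d1 := 14
  d5 = d4 - d1/5 = 1
  d6 = d5*4 + d4*5 = 23
  d7 = d5*2 - 7 = -5
  d8 = d2*5 + d5 + d1 = 50
  d9 = d2/5 - 10 = -43/5
  d10 = d5/3 = 1/3
  d11 = 6 + d6*2 = 52
Walk from origin (0, 0):
  seg 1: down by d2 = 7 → (0, -7)
  seg 2: left by d10 = 1/3 → (-1/3, -7)
  seg 3: down by d7 = -5 → (-1/3, -2)
  seg 4: right by d11 = 52 → (155/3, -2)
  seg 5: right by d10 = 1/3 → (52, -2)
  seg 6: up by d7 = -5 → (52, -7)
  seg 7: right by d2 = 7 → (59, -7)
  seg 8: down by d3 = 9/4 → (59, -37/4)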